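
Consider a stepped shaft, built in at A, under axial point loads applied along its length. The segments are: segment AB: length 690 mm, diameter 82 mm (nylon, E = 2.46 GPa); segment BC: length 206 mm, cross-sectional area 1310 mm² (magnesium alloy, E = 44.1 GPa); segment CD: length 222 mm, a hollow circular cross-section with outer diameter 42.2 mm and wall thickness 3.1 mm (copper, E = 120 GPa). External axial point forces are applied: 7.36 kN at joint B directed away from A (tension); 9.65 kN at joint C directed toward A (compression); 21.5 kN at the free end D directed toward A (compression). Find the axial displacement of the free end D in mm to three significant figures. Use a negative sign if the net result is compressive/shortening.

Internal axial forces (sectioning from the free end, tension +): N_CD = -21.5 kN, N_BC = -31.15 kN, N_AB = -23.79 kN.
A_AB = 5281 mm².
A_CD = 380.8 mm².
δ_AB = -23790·690/(5281·2460) = -1.264 mm
δ_BC = -31150·206/(1310·44100) = -0.1111 mm
δ_CD = -21500·222/(380.8·120000) = -0.1045 mm
δ = Σδ_i = -1.479 mm.

-1.48 mm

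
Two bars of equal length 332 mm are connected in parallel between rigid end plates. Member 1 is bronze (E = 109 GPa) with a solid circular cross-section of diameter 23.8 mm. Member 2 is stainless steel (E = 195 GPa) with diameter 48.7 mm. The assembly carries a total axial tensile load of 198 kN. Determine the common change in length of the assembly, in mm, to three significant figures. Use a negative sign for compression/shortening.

0.160 mm

A_1 = 444.9 mm².
A_2 = 1863 mm².
Equal strain + equilibrium ⇒ each member carries load in proportion to AE: A₁E₁ = 48490000 N, A₂E₂ = 363200000 N, ΣAE = 411700000 N.
δ = PL/ΣAE = 198000·332/411700000 = 0.1597 mm.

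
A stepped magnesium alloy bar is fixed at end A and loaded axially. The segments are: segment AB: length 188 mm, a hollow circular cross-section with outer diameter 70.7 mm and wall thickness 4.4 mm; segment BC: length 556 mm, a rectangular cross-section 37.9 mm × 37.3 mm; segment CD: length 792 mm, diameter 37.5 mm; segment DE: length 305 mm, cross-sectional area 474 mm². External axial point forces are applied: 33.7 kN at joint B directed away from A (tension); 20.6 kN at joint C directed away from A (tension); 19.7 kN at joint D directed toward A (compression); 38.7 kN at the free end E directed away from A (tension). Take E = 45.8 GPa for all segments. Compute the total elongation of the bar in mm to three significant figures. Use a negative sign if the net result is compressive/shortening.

1.51 mm

Internal axial forces (sectioning from the free end, tension +): N_DE = 38.7 kN, N_CD = 19 kN, N_BC = 39.6 kN, N_AB = 73.3 kN.
A_AB = 916.5 mm².
A_BC = 1414 mm².
A_CD = 1104 mm².
δ_AB = 73300·188/(916.5·45800) = 0.3283 mm
δ_BC = 39600·556/(1414·45800) = 0.3401 mm
δ_CD = 19000·792/(1104·45800) = 0.2975 mm
δ_DE = 38700·305/(474·45800) = 0.5437 mm
δ = Σδ_i = 1.51 mm.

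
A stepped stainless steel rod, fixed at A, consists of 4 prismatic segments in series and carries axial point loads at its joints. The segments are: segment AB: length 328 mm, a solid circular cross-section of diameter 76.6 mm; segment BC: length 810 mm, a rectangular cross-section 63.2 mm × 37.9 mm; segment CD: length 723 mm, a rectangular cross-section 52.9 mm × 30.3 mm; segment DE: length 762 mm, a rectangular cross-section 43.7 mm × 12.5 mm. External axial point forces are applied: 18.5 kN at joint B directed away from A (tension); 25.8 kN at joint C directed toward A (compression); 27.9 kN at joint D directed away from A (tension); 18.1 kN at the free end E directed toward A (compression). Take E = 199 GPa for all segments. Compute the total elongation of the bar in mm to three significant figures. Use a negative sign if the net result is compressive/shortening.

-0.131 mm

Internal axial forces (sectioning from the free end, tension +): N_DE = -18.1 kN, N_CD = 9.8 kN, N_BC = -16 kN, N_AB = 2.5 kN.
A_AB = 4608 mm².
A_BC = 2395 mm².
A_CD = 1603 mm².
A_DE = 546.2 mm².
δ_AB = 2500·328/(4608·199000) = 0.0008942 mm
δ_BC = -16000·810/(2395·199000) = -0.02719 mm
δ_CD = 9800·723/(1603·199000) = 0.02221 mm
δ_DE = -18100·762/(546.2·199000) = -0.1269 mm
δ = Σδ_i = -0.131 mm.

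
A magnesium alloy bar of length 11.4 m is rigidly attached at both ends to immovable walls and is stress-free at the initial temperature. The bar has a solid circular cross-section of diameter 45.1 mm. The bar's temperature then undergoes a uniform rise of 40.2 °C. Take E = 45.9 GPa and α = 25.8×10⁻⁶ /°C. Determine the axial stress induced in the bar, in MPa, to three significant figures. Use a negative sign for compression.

Free thermal expansion αLΔT = 25.8e-6 · 11400 · 40.2 = 11.82 mm.
The walls impose strain ε = −(11.82)/11400 = -1.0372e-03; σ = Eε = 45900 · -1.0372e-03 = -47.61 MPa.

-47.6 MPa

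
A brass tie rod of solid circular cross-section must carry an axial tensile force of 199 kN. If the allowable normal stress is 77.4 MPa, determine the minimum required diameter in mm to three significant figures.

57.2 mm

Required area A ≥ P/σ_allow = 199000/77.4 = 2571 mm².
For a solid circular section, d ≥ √(4A/π) = 57.22 mm.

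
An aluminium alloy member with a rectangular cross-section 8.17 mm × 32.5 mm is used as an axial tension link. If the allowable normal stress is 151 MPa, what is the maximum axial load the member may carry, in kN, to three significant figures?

40.1 kN

A = 265.5 mm².
P_max = σ_allow · A = 151 · 265.5 = 40090 N = 40.09 kN.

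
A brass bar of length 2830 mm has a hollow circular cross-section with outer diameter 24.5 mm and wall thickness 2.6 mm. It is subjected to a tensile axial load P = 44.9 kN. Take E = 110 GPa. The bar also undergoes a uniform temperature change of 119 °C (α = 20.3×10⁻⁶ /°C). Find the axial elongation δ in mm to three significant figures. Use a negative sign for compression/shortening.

13.3 mm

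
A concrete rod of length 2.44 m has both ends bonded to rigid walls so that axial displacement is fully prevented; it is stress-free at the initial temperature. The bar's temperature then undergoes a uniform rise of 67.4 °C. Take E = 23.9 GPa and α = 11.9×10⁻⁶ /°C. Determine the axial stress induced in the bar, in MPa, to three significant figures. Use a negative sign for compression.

-19.2 MPa

Free thermal expansion αLΔT = 11.9e-6 · 2440 · 67.4 = 1.957 mm.
The walls impose strain ε = −(1.957)/2440 = -8.0206e-04; σ = Eε = 23900 · -8.0206e-04 = -19.17 MPa.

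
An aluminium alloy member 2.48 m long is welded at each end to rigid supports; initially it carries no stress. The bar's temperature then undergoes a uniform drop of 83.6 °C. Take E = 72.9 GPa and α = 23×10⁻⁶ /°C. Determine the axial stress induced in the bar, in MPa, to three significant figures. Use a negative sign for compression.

140 MPa

Free thermal expansion αLΔT = 23e-6 · 2480 · -83.6 = -4.769 mm.
The walls impose strain ε = −(-4.769)/2480 = 1.9228e-03; σ = Eε = 72900 · 1.9228e-03 = 140.2 MPa.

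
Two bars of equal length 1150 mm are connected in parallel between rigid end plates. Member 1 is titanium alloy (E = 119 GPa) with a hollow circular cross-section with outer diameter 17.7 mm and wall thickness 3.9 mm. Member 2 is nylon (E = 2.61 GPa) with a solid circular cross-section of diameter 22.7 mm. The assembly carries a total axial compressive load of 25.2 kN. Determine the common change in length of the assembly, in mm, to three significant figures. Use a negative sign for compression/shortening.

A_1 = 169.1 mm².
A_2 = 404.7 mm².
Equal strain + equilibrium ⇒ each member carries load in proportion to AE: A₁E₁ = 20120000 N, A₂E₂ = 1056000 N, ΣAE = 21180000 N.
δ = PL/ΣAE = -25200·1150/21180000 = -1.368 mm.

-1.37 mm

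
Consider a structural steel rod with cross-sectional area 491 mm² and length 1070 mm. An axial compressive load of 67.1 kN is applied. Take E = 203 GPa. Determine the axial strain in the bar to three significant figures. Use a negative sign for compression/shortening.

σ = N/A = -136.7 MPa; ε = σ/E = -136.7/203000 = -6.732e-04.

-6.73e-04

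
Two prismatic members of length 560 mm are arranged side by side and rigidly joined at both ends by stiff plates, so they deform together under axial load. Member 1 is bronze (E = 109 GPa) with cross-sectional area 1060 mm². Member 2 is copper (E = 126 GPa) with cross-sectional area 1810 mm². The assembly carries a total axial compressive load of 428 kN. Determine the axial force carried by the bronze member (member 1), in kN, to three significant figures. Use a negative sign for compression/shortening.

Equal strain + equilibrium ⇒ each member carries load in proportion to AE: A₁E₁ = 115500000 N, A₂E₂ = 228100000 N, ΣAE = 343600000 N.
F₁ = P·A₁E₁/ΣAE = -428000·115500000/343600000 = -143900 N.

-144 kN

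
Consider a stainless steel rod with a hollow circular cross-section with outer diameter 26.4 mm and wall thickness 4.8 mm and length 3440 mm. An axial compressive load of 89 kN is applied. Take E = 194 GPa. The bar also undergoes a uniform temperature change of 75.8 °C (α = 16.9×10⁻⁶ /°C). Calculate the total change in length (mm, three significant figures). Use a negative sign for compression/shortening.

-0.438 mm

A = 325.7 mm².
δ_mech = NL/(AE) = -89000·3440/(325.7·194000) = -4.845 mm.
δ_thermal = αLΔT = 16.9e-6·3440·75.8 = 4.407 mm.
δ = δ_mech + δ_thermal = -0.4384 mm.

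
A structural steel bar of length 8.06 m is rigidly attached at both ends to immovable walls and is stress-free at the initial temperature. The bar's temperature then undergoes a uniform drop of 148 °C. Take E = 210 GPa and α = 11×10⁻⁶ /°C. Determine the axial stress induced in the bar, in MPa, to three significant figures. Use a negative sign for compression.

342 MPa

Free thermal expansion αLΔT = 11e-6 · 8060 · -148 = -13.12 mm.
The walls impose strain ε = −(-13.12)/8060 = 1.6280e-03; σ = Eε = 210000 · 1.6280e-03 = 341.9 MPa.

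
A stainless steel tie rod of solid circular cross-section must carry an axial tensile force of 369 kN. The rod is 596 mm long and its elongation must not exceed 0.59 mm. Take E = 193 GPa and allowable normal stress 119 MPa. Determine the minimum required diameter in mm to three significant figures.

62.8 mm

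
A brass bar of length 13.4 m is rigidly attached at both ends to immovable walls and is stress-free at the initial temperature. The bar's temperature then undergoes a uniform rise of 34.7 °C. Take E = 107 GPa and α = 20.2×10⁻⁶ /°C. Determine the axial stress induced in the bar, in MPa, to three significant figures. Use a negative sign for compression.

-75.0 MPa

Free thermal expansion αLΔT = 20.2e-6 · 13400 · 34.7 = 9.393 mm.
The walls impose strain ε = −(9.393)/13400 = -7.0094e-04; σ = Eε = 107000 · -7.0094e-04 = -75 MPa.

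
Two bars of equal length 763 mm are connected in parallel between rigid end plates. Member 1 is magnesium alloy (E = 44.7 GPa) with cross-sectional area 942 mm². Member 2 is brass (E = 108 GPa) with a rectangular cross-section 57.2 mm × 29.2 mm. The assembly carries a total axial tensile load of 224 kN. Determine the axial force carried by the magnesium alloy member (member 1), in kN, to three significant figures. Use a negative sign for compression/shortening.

42.4 kN

A_2 = 1670 mm².
Equal strain + equilibrium ⇒ each member carries load in proportion to AE: A₁E₁ = 42110000 N, A₂E₂ = 180400000 N, ΣAE = 222500000 N.
F₁ = P·A₁E₁/ΣAE = 224000·42110000/222500000 = 42390 N.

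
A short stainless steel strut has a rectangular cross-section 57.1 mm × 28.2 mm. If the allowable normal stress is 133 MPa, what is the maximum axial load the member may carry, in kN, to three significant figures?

214 kN

A = 1610 mm².
P_max = σ_allow · A = 133 · 1610 = 214200 N = 214.2 kN.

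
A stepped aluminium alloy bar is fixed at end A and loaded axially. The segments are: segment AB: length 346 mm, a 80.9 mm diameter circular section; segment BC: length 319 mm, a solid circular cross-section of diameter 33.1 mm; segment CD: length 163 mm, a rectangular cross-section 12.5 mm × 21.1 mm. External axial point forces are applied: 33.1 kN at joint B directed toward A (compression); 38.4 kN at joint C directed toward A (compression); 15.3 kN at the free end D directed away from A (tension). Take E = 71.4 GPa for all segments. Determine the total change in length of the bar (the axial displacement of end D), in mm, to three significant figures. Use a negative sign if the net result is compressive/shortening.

Internal axial forces (sectioning from the free end, tension +): N_CD = 15.3 kN, N_BC = -23.1 kN, N_AB = -56.2 kN.
A_AB = 5140 mm².
A_BC = 860.5 mm².
A_CD = 263.8 mm².
δ_AB = -56200·346/(5140·71400) = -0.05298 mm
δ_BC = -23100·319/(860.5·71400) = -0.1199 mm
δ_CD = 15300·163/(263.8·71400) = 0.1324 mm
δ = Σδ_i = -0.04049 mm.

-0.0405 mm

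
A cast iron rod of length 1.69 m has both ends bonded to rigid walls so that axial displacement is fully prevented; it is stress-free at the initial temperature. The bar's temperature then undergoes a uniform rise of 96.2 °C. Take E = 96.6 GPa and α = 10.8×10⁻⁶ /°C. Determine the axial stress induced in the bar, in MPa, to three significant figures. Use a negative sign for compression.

Free thermal expansion αLΔT = 10.8e-6 · 1690 · 96.2 = 1.756 mm.
The walls impose strain ε = −(1.756)/1690 = -1.0390e-03; σ = Eε = 96600 · -1.0390e-03 = -100.4 MPa.

-100 MPa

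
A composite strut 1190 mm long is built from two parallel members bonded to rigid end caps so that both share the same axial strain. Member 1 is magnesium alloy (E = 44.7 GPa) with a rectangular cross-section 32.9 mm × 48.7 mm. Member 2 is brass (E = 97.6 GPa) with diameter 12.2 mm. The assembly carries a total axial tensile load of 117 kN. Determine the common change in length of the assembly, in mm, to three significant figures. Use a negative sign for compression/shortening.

1.68 mm

A_1 = 1602 mm².
A_2 = 116.9 mm².
Equal strain + equilibrium ⇒ each member carries load in proportion to AE: A₁E₁ = 71620000 N, A₂E₂ = 11410000 N, ΣAE = 83030000 N.
δ = PL/ΣAE = 117000·1190/83030000 = 1.677 mm.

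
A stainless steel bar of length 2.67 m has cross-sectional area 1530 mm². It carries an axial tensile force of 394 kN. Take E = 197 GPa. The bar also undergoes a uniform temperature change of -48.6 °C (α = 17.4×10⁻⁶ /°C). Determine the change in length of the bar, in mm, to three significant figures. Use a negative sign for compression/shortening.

1.23 mm

δ_mech = NL/(AE) = 394000·2670/(1530·197000) = 3.49 mm.
δ_thermal = αLΔT = 17.4e-6·2670·-48.6 = -2.258 mm.
δ = δ_mech + δ_thermal = 1.232 mm.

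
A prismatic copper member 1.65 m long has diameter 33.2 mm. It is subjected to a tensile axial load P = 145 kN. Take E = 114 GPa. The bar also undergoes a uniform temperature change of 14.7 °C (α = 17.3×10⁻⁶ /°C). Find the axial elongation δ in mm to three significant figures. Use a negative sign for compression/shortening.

2.84 mm

A = 865.7 mm².
δ_mech = NL/(AE) = 145000·1650/(865.7·114000) = 2.424 mm.
δ_thermal = αLΔT = 17.3e-6·1650·14.7 = 0.4196 mm.
δ = δ_mech + δ_thermal = 2.844 mm.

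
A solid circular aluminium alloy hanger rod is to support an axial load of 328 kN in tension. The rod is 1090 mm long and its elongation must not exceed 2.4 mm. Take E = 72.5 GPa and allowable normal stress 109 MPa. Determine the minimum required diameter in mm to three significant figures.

61.9 mm

Required area A ≥ P/σ_allow = 328000/109 = 3009 mm².
For a solid circular section, d ≥ √(4A/π) = 61.9 mm.
Elongation limit: A ≥ PL/(Eδ_allow) = 328000·1090/(72500·2.4) = 2055 mm² ⇒ d ≥ 51.15 mm.
The stress limit governs.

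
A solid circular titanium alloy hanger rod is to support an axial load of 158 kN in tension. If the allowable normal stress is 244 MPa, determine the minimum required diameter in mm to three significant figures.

28.7 mm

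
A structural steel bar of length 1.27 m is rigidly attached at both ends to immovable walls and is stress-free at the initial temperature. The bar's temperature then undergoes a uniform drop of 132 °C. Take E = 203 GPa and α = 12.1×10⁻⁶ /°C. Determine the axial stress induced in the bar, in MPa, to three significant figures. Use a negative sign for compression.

Free thermal expansion αLΔT = 12.1e-6 · 1270 · -132 = -2.028 mm.
The walls impose strain ε = −(-2.028)/1270 = 1.5972e-03; σ = Eε = 203000 · 1.5972e-03 = 324.2 MPa.

324 MPa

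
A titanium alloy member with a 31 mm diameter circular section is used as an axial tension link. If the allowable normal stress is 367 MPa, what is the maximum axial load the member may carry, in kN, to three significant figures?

A = 754.8 mm².
P_max = σ_allow · A = 367 · 754.8 = 277000 N = 277 kN.

277 kN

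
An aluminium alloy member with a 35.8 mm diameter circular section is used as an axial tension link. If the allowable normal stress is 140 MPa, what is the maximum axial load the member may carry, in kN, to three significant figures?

A = 1007 mm².
P_max = σ_allow · A = 140 · 1007 = 140900 N = 140.9 kN.

141 kN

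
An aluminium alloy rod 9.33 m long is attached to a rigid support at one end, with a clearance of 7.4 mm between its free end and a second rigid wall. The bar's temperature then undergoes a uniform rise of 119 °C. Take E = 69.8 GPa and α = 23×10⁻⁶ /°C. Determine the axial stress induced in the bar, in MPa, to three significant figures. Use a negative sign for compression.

-136 MPa

Free thermal expansion αLΔT = 23e-6 · 9330 · 119 = 25.54 mm.
The walls engage after the gap closes; constrained expansion = 25.54 − 7.4 = 18.14 mm.
The walls impose strain ε = −(18.14)/9330 = -1.9439e-03; σ = Eε = 69800 · -1.9439e-03 = -135.7 MPa.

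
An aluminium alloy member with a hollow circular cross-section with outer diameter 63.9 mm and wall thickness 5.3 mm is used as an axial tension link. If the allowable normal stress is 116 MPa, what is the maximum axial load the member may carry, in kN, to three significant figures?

A = 975.7 mm².
P_max = σ_allow · A = 116 · 975.7 = 113200 N = 113.2 kN.

113 kN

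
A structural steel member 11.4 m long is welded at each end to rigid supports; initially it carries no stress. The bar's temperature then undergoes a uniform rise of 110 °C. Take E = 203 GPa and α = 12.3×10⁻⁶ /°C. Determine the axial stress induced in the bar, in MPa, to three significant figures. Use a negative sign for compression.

Free thermal expansion αLΔT = 12.3e-6 · 11400 · 110 = 15.42 mm.
The walls impose strain ε = −(15.42)/11400 = -1.3530e-03; σ = Eε = 203000 · -1.3530e-03 = -274.7 MPa.

-275 MPa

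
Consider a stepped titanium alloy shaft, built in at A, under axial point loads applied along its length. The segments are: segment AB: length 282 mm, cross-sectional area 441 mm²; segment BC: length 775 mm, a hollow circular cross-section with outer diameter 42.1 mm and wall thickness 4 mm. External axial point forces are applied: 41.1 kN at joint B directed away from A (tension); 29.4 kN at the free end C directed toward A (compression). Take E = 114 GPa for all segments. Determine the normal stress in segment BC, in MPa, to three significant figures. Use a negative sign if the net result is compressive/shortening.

Internal axial forces (sectioning from the free end, tension +): N_BC = -29.4 kN, N_AB = 11.7 kN.
A_BC = 478.8 mm².
σ_BC = N_BC/A_BC = -29400/478.8 = -61.41 MPa.

-61.4 MPa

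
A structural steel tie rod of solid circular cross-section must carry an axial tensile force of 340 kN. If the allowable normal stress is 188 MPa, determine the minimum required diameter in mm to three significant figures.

48.0 mm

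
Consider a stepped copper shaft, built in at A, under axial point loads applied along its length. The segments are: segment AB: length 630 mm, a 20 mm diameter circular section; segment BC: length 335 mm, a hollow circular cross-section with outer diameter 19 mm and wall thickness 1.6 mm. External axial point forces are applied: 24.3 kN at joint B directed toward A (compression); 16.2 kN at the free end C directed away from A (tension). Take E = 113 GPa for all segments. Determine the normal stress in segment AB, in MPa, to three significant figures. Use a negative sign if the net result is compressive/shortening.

-25.8 MPa

Internal axial forces (sectioning from the free end, tension +): N_BC = 16.2 kN, N_AB = -8.1 kN.
A_AB = 314.2 mm².
σ_AB = N_AB/A_AB = -8100/314.2 = -25.78 MPa.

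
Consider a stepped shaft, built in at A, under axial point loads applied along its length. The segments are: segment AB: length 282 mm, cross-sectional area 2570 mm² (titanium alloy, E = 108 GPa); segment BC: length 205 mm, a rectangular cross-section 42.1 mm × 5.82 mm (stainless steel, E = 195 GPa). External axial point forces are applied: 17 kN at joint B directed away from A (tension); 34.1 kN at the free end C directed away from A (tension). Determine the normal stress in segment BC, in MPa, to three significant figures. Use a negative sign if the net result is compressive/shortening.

139 MPa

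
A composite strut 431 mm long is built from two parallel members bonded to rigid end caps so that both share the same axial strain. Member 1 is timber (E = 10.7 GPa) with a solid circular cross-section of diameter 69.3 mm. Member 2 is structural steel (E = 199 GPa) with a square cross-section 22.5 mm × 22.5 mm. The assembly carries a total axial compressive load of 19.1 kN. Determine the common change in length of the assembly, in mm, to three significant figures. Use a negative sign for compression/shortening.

-0.0583 mm

A_1 = 3772 mm².
A_2 = 506.2 mm².
Equal strain + equilibrium ⇒ each member carries load in proportion to AE: A₁E₁ = 40360000 N, A₂E₂ = 100700000 N, ΣAE = 141100000 N.
δ = PL/ΣAE = -19100·431/141100000 = -0.05834 mm.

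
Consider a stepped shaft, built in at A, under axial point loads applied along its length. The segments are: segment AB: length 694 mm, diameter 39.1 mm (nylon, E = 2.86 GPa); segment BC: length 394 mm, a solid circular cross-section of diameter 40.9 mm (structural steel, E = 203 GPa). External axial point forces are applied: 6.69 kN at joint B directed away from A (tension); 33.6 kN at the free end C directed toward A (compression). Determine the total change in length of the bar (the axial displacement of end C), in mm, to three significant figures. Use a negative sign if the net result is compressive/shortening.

Internal axial forces (sectioning from the free end, tension +): N_BC = -33.6 kN, N_AB = -26.91 kN.
A_AB = 1201 mm².
A_BC = 1314 mm².
δ_AB = -26910·694/(1201·2860) = -5.438 mm
δ_BC = -33600·394/(1314·203000) = -0.04964 mm
δ = Σδ_i = -5.488 mm.

-5.49 mm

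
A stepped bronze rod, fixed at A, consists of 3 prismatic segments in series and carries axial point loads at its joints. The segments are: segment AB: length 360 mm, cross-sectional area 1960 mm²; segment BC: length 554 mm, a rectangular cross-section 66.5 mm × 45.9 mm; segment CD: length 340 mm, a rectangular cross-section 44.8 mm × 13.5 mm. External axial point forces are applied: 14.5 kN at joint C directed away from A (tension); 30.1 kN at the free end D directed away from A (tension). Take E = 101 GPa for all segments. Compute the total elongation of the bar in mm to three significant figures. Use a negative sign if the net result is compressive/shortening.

0.329 mm

Internal axial forces (sectioning from the free end, tension +): N_CD = 30.1 kN, N_BC = 44.6 kN, N_AB = 44.6 kN.
A_BC = 3052 mm².
A_CD = 604.8 mm².
δ_AB = 44600·360/(1960·101000) = 0.08111 mm
δ_BC = 44600·554/(3052·101000) = 0.08015 mm
δ_CD = 30100·340/(604.8·101000) = 0.1675 mm
δ = Σδ_i = 0.3288 mm.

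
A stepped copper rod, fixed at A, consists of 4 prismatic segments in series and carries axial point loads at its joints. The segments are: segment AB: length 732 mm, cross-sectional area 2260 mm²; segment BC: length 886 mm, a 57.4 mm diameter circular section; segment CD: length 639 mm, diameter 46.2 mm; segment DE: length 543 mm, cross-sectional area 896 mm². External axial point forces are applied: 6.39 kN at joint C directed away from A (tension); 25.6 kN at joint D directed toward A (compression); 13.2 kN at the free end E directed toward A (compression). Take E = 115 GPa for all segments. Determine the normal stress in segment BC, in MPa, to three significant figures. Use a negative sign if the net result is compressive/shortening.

-12.5 MPa

Internal axial forces (sectioning from the free end, tension +): N_DE = -13.2 kN, N_CD = -38.8 kN, N_BC = -32.41 kN, N_AB = -32.41 kN.
A_BC = 2588 mm².
σ_BC = N_BC/A_BC = -32410/2588 = -12.52 MPa.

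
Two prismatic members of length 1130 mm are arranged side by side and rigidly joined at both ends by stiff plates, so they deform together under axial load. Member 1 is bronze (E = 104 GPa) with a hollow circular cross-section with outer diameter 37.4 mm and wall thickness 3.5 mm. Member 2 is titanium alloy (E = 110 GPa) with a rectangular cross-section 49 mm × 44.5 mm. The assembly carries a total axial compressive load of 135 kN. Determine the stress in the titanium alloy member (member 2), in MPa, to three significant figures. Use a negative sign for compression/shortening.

A_1 = 372.7 mm².
A_2 = 2180 mm².
Equal strain + equilibrium ⇒ each member carries load in proportion to AE: A₁E₁ = 38770000 N, A₂E₂ = 239900000 N, ΣAE = 278600000 N.
σ₂ = P·E₂/ΣAE = -135000·110000/278600000 = -53.3 MPa.

-53.3 MPa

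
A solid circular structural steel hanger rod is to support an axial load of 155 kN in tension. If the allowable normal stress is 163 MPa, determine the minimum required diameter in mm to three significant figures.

Required area A ≥ P/σ_allow = 155000/163 = 950.9 mm².
For a solid circular section, d ≥ √(4A/π) = 34.8 mm.

34.8 mm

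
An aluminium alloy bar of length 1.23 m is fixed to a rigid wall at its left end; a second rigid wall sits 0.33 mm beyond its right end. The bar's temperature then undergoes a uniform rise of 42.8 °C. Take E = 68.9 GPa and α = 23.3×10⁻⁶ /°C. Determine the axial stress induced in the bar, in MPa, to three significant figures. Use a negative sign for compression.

-50.2 MPa

Free thermal expansion αLΔT = 23.3e-6 · 1230 · 42.8 = 1.227 mm.
The walls engage after the gap closes; constrained expansion = 1.227 − 0.33 = 0.8966 mm.
The walls impose strain ε = −(0.8966)/1230 = -7.2895e-04; σ = Eε = 68900 · -7.2895e-04 = -50.22 MPa.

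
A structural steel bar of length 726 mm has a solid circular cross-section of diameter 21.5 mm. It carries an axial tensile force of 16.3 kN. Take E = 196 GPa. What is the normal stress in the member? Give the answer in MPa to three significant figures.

A = 363.1 mm².
σ = N/A = 16300/363.1 = 44.9 MPa.

44.9 MPa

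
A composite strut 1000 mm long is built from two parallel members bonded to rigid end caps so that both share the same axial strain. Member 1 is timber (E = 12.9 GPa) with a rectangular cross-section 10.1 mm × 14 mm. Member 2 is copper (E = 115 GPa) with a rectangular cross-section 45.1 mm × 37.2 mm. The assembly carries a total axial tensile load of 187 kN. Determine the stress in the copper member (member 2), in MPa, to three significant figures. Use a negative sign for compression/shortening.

A_1 = 141.4 mm².
A_2 = 1678 mm².
Equal strain + equilibrium ⇒ each member carries load in proportion to AE: A₁E₁ = 1824000 N, A₂E₂ = 192900000 N, ΣAE = 194800000 N.
σ₂ = P·E₂/ΣAE = 187000·115000/194800000 = 110.4 MPa.

110 MPa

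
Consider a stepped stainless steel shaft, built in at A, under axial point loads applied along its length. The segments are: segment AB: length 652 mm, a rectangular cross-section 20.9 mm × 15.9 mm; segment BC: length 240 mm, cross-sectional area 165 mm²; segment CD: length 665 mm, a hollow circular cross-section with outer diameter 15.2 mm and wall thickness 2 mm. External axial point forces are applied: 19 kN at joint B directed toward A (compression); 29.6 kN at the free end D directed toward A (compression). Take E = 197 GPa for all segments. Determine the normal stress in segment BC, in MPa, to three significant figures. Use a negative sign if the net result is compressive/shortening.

-179 MPa

Internal axial forces (sectioning from the free end, tension +): N_CD = -29.6 kN, N_BC = -29.6 kN, N_AB = -48.6 kN.
σ_BC = N_BC/A_BC = -29600/165 = -179.4 MPa.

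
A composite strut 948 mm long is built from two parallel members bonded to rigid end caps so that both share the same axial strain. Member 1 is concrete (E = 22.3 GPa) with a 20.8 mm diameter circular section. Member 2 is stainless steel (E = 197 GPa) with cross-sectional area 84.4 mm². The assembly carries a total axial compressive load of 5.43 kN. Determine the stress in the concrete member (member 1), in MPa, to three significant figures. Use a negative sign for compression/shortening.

-5.00 MPa

A_1 = 339.8 mm².
Equal strain + equilibrium ⇒ each member carries load in proportion to AE: A₁E₁ = 7577000 N, A₂E₂ = 16630000 N, ΣAE = 24200000 N.
σ₁ = P·E₁/ΣAE = -5430·22300/24200000 = -5.003 MPa.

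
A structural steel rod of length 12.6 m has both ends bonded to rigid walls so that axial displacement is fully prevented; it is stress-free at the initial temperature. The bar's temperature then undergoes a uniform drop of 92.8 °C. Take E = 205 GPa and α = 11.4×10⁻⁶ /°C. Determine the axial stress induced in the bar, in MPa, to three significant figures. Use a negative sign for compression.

217 MPa

Free thermal expansion αLΔT = 11.4e-6 · 12600 · -92.8 = -13.33 mm.
The walls impose strain ε = −(-13.33)/12600 = 1.0579e-03; σ = Eε = 205000 · 1.0579e-03 = 216.9 MPa.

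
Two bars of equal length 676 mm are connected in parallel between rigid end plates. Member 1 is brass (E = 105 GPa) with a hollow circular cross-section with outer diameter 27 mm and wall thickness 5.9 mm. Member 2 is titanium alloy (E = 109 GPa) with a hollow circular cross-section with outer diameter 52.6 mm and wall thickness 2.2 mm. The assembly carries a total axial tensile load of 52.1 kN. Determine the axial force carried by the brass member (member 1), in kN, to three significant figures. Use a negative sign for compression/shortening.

A_1 = 391.1 mm².
A_2 = 348.3 mm².
Equal strain + equilibrium ⇒ each member carries load in proportion to AE: A₁E₁ = 41070000 N, A₂E₂ = 37970000 N, ΣAE = 79030000 N.
F₁ = P·A₁E₁/ΣAE = 52100·41070000/79030000 = 27070 N.

27.1 kN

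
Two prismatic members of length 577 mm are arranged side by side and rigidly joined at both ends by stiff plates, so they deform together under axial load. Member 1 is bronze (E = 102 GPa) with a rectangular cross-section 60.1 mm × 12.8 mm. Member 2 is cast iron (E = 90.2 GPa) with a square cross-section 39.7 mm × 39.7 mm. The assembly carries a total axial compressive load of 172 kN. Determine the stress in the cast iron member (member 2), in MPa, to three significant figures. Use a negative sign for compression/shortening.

-70.3 MPa

A_1 = 769.3 mm².
A_2 = 1576 mm².
Equal strain + equilibrium ⇒ each member carries load in proportion to AE: A₁E₁ = 78470000 N, A₂E₂ = 142200000 N, ΣAE = 220600000 N.
σ₂ = P·E₂/ΣAE = -172000·90200/220600000 = -70.32 MPa.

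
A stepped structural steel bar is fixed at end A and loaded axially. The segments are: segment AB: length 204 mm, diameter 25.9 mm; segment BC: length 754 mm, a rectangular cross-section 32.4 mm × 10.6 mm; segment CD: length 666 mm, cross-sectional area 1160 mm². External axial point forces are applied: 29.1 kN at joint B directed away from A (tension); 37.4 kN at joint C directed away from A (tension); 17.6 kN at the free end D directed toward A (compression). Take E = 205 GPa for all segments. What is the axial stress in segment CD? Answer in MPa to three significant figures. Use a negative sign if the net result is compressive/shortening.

Internal axial forces (sectioning from the free end, tension +): N_CD = -17.6 kN, N_BC = 19.8 kN, N_AB = 48.9 kN.
σ_CD = N_CD/A_CD = -17600/1160 = -15.17 MPa.

-15.2 MPa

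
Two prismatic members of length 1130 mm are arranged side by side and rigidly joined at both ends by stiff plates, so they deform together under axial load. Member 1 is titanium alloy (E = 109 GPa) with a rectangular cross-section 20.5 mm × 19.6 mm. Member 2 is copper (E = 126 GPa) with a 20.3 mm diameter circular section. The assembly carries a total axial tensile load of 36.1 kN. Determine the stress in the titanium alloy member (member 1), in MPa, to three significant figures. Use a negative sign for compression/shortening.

46.5 MPa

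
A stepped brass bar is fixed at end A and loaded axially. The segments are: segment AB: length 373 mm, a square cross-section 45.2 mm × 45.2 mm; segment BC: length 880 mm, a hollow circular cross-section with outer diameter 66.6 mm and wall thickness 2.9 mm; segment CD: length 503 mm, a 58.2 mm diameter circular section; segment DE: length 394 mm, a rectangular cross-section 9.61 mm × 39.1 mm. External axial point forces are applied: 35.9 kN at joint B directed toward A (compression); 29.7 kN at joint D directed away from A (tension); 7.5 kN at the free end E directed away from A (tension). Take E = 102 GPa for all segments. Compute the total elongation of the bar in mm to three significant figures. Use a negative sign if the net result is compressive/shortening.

0.701 mm

Internal axial forces (sectioning from the free end, tension +): N_DE = 7.5 kN, N_CD = 37.2 kN, N_BC = 37.2 kN, N_AB = 1.3 kN.
A_AB = 2043 mm².
A_BC = 580.3 mm².
A_CD = 2660 mm².
A_DE = 375.8 mm².
δ_AB = 1300·373/(2043·102000) = 0.002327 mm
δ_BC = 37200·880/(580.3·102000) = 0.553 mm
δ_CD = 37200·503/(2660·102000) = 0.06896 mm
δ_DE = 7500·394/(375.8·102000) = 0.0771 mm
δ = Σδ_i = 0.7014 mm.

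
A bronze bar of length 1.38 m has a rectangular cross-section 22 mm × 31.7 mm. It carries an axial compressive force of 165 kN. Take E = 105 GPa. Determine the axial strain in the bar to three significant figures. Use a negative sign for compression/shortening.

A = 697.4 mm².
σ = N/A = -236.6 MPa; ε = σ/E = -236.6/105000 = -2.253e-03.

-0.00225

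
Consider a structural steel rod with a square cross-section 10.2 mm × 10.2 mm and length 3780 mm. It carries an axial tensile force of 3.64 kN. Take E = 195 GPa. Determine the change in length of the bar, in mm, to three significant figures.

A = 104 mm².
δ_mech = NL/(AE) = 3640·3780/(104·195000) = 0.6782 mm.

0.678 mm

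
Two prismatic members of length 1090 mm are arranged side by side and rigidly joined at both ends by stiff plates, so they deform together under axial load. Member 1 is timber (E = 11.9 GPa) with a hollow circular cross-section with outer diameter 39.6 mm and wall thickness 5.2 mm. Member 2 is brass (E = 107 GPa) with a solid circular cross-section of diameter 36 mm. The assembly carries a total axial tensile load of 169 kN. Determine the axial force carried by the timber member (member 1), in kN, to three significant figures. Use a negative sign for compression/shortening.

A_1 = 562 mm².
A_2 = 1018 mm².
Equal strain + equilibrium ⇒ each member carries load in proportion to AE: A₁E₁ = 6687000 N, A₂E₂ = 108900000 N, ΣAE = 115600000 N.
F₁ = P·A₁E₁/ΣAE = 169000·6687000/115600000 = 9777 N.

9.78 kN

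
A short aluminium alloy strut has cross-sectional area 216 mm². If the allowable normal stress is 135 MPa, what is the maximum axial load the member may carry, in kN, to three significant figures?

29.2 kN

P_max = σ_allow · A = 135 · 216 = 29160 N = 29.16 kN.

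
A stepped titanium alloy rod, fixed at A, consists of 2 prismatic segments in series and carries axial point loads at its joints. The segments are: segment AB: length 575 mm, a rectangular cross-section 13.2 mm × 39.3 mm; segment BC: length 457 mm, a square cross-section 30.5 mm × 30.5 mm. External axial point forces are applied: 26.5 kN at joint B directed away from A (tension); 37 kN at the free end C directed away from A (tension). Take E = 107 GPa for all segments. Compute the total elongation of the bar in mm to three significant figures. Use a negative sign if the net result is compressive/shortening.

0.828 mm

Internal axial forces (sectioning from the free end, tension +): N_BC = 37 kN, N_AB = 63.5 kN.
A_AB = 518.8 mm².
A_BC = 930.2 mm².
δ_AB = 63500·575/(518.8·107000) = 0.6578 mm
δ_BC = 37000·457/(930.2·107000) = 0.1699 mm
δ = Σδ_i = 0.8277 mm.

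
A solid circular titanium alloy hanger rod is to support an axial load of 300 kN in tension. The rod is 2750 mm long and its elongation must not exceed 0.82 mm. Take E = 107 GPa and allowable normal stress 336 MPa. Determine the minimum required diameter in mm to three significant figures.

109 mm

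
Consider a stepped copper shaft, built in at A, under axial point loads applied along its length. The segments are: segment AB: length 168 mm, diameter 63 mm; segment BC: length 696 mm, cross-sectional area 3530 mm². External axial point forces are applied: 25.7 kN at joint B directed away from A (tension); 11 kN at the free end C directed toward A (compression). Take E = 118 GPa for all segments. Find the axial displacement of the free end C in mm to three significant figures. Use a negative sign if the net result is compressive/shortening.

Internal axial forces (sectioning from the free end, tension +): N_BC = -11 kN, N_AB = 14.7 kN.
A_AB = 3117 mm².
δ_AB = 14700·168/(3117·118000) = 0.006714 mm
δ_BC = -11000·696/(3530·118000) = -0.01838 mm
δ = Σδ_i = -0.01167 mm.

-0.0117 mm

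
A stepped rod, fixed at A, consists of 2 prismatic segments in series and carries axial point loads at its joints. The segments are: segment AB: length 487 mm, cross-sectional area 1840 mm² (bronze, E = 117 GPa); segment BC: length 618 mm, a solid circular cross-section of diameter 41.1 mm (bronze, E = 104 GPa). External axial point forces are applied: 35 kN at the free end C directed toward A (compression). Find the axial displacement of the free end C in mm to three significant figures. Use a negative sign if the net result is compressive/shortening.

Internal axial forces (sectioning from the free end, tension +): N_BC = -35 kN, N_AB = -35 kN.
A_BC = 1327 mm².
δ_AB = -35000·487/(1840·117000) = -0.07918 mm
δ_BC = -35000·618/(1327·104000) = -0.1568 mm
δ = Σδ_i = -0.2359 mm.

-0.236 mm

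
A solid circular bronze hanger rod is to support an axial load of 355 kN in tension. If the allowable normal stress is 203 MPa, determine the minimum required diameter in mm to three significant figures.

Required area A ≥ P/σ_allow = 355000/203 = 1749 mm².
For a solid circular section, d ≥ √(4A/π) = 47.19 mm.

47.2 mm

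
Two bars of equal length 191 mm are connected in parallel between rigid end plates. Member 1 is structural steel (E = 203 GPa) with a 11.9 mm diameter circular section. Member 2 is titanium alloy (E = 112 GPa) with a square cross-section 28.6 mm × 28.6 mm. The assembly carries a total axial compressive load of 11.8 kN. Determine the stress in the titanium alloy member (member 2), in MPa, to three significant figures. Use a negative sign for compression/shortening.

A_1 = 111.2 mm².
A_2 = 818 mm².
Equal strain + equilibrium ⇒ each member carries load in proportion to AE: A₁E₁ = 22580000 N, A₂E₂ = 91610000 N, ΣAE = 114200000 N.
σ₂ = P·E₂/ΣAE = -11800·112000/114200000 = -11.57 MPa.

-11.6 MPa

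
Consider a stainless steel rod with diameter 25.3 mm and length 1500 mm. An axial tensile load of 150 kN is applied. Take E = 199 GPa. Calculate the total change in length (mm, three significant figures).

A = 502.7 mm².
δ_mech = NL/(AE) = 150000·1500/(502.7·199000) = 2.249 mm.

2.25 mm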